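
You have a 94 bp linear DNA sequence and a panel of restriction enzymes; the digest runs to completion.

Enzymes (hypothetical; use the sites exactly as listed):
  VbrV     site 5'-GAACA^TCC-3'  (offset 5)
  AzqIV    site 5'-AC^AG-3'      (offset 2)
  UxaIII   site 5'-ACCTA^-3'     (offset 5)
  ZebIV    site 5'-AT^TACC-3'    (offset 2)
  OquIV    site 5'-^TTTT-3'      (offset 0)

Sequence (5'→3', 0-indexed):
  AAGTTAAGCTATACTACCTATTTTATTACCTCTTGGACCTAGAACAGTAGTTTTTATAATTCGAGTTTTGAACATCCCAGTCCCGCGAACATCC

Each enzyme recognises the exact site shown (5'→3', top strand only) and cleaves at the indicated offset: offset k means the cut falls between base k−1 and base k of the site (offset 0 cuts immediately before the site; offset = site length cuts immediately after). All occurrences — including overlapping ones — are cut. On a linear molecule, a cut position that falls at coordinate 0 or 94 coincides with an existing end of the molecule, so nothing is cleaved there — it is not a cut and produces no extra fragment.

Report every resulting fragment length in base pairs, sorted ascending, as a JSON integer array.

[1,3,4,5,6,9,14,15,17,20]

Scan for sites:
  VbrV GAACATCC/5: at [69, 86] ⇒ [74, 91]
  AzqIV ACAG/2: at [43] ⇒ [45]
  UxaIII ACCTA/5: at [15, 36] ⇒ [20, 41]
  ZebIV ATTACC/2: at [24] ⇒ [26]
  OquIV TTTT/0: at [20, 50, 51, 65] ⇒ [20, 50, 51, 65]

All cut coordinates (distinct, sorted): [20, 26, 41, 45, 50, 51, 65, 74, 91]

Fragment lengths:
  [0,20): 20 bp
  [20,26): 6 bp
  [26,41): 15 bp
  [41,45): 4 bp
  [45,50): 5 bp
  [50,51): 1 bp
  [51,65): 14 bp
  [65,74): 9 bp
  [74,91): 17 bp
  [91,94): 3 bp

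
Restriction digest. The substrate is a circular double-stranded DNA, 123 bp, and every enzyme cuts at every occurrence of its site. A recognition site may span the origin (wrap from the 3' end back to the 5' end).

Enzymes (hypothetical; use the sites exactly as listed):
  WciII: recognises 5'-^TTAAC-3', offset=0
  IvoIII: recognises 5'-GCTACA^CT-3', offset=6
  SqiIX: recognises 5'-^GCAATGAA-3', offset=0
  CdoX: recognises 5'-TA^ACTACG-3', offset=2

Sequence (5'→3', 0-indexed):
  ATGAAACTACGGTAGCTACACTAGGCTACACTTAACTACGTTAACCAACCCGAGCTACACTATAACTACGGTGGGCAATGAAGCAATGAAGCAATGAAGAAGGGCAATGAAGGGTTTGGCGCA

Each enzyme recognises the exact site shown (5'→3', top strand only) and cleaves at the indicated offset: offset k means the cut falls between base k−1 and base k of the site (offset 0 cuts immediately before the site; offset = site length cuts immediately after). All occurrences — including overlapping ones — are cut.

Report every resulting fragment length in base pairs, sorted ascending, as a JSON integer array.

[1,3,5,6,8,8,10,10,13,17,19,23]

Per-enzyme occurrences:
  WciII (TTAAC, off=0): starts [31, 40] → cuts [31, 40]
  IvoIII (GCTACACT, off=6): starts [14, 24, 53] → cuts [20, 30, 59]
  SqiIX (GCAATGAA, off=0): starts [74, 82, 90, 103, 120] → cuts [74, 82, 90, 103, 120]
  CdoX (TAACTACG, off=2): starts [32, 62] → cuts [34, 64]

All cut coordinates (distinct, sorted): [20, 30, 31, 34, 40, 59, 64, 74, 82, 90, 103, 120]

Fragment lengths:
  20→30: 10 bp
  30→31: 1 bp
  31→34: 3 bp
  34→40: 6 bp
  40→59: 19 bp
  59→64: 5 bp
  64→74: 10 bp
  74→82: 8 bp
  82→90: 8 bp
  90→103: 13 bp
  103→120: 17 bp
  120→20 (wrap): 123-120+20 = 23 bp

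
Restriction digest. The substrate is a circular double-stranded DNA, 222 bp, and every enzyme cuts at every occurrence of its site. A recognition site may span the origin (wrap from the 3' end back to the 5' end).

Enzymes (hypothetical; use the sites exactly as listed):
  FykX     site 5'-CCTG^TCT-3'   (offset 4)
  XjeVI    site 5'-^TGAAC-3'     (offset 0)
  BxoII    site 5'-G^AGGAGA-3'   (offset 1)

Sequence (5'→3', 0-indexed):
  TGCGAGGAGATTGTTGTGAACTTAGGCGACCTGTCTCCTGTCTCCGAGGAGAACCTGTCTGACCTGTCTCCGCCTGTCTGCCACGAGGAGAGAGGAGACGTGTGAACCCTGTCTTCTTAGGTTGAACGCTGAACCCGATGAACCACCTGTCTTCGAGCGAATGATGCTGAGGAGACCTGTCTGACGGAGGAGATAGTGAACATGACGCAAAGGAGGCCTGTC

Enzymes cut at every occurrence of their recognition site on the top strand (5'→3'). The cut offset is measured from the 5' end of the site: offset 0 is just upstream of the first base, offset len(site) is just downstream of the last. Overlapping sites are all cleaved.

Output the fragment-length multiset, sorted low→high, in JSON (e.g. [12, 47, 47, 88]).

Site scan:
  FykX CCTGTCT/4: at [29, 36, 53, 62, 72, 107, 145, 175, 216] ⇒ [33, 40, 57, 66, 76, 111, 149, 179, 220]
  XjeVI TGAAC/0: at [16, 102, 122, 129, 138, 196] ⇒ [16, 102, 122, 129, 138, 196]
  BxoII GAGGAGA/1: at [3, 45, 84, 91, 168, 186] ⇒ [4, 46, 85, 92, 169, 187]

Pooled cuts: [4, 16, 33, 40, 46, 57, 66, 76, 85, 92, 102, 111, 122, 129, 138, 149, 169, 179, 187, 196, 220]

Fragment lengths:
  4→16: 12 bp
  16→33: 17 bp
  33→40: 7 bp
  40→46: 6 bp
  46→57: 11 bp
  57→66: 9 bp
  66→76: 10 bp
  76→85: 9 bp
  85→92: 7 bp
  92→102: 10 bp
  102→111: 9 bp
  111→122: 11 bp
  122→129: 7 bp
  129→138: 9 bp
  138→149: 11 bp
  149→169: 20 bp
  169→179: 10 bp
  179→187: 8 bp
  187→196: 9 bp
  196→220: 24 bp
  220→4 (wrap): 222-220+4 = 6 bp

[6,6,7,7,7,8,9,9,9,9,9,10,10,10,11,11,11,12,17,20,24]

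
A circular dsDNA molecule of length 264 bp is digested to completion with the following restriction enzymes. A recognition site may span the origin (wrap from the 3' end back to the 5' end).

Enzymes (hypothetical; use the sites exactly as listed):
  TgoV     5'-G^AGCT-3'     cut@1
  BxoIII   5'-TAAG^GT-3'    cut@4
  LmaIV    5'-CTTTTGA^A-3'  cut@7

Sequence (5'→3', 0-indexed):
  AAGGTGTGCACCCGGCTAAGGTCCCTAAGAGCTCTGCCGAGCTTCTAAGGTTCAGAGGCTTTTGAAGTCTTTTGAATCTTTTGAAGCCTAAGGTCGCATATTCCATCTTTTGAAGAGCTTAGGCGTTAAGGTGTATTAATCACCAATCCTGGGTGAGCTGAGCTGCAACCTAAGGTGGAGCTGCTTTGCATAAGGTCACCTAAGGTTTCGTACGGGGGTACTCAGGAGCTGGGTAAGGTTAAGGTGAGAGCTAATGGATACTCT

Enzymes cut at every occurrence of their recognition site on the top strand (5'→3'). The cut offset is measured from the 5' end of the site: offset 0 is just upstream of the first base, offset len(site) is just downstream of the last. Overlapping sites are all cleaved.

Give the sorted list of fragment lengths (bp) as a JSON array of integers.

[2,4,5,5,6,8,9,9,10,10,10,10,11,14,15,16,16,17,19,21,22,25]

Site scan:
  TgoV GAGCT/1: at [28, 38, 114, 154, 159, 177, 225, 247] ⇒ [29, 39, 115, 155, 160, 178, 226, 248]
  BxoIII TAAGGT/4: at [16, 45, 88, 126, 170, 190, 200, 233, 239, 263] ⇒ [3, 20, 49, 92, 130, 174, 194, 204, 237, 243]
  LmaIV CTTTTGAA/7: at [58, 68, 77, 106] ⇒ [65, 75, 84, 113]

All cut coordinates (distinct, sorted): [3, 20, 29, 39, 49, 65, 75, 84, 92, 113, 115, 130, 155, 160, 174, 178, 194, 204, 226, 237, 243, 248]

Fragment lengths:
  3→20: 17 bp
  20→29: 9 bp
  29→39: 10 bp
  39→49: 10 bp
  49→65: 16 bp
  65→75: 10 bp
  75→84: 9 bp
  84→92: 8 bp
  92→113: 21 bp
  113→115: 2 bp
  115→130: 15 bp
  130→155: 25 bp
  155→160: 5 bp
  160→174: 14 bp
  174→178: 4 bp
  178→194: 16 bp
  194→204: 10 bp
  204→226: 22 bp
  226→237: 11 bp
  237→243: 6 bp
  243→248: 5 bp
  248→3 (wrap): 264-248+3 = 19 bp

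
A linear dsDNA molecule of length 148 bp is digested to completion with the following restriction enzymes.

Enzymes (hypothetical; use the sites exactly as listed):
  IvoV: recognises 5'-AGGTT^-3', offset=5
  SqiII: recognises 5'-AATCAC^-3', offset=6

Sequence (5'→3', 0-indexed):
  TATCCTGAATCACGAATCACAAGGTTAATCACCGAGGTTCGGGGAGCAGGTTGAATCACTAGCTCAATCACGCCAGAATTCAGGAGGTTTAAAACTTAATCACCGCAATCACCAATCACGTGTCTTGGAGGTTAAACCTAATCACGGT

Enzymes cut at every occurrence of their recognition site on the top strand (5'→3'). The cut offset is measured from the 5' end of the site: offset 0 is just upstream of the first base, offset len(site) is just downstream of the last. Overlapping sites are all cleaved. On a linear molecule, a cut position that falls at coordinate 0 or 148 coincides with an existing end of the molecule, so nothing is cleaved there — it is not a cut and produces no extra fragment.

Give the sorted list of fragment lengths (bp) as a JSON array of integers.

[3,6,6,7,7,7,7,9,12,12,13,13,14,14,18]

Per-enzyme occurrences:
  IvoV (AGGTT, off=5): starts [21, 34, 47, 84, 128] → cuts [26, 39, 52, 89, 133]
  SqiII (AATCAC, off=6): starts [7, 14, 26, 53, 65, 97, 106, 113, 139] → cuts [13, 20, 32, 59, 71, 103, 112, 119, 145]

Pooled cuts: [13, 20, 26, 32, 39, 52, 59, 71, 89, 103, 112, 119, 133, 145]

Fragment lengths:
  [0,13): 13 bp
  [13,20): 7 bp
  [20,26): 6 bp
  [26,32): 6 bp
  [32,39): 7 bp
  [39,52): 13 bp
  [52,59): 7 bp
  [59,71): 12 bp
  [71,89): 18 bp
  [89,103): 14 bp
  [103,112): 9 bp
  [112,119): 7 bp
  [119,133): 14 bp
  [133,145): 12 bp
  [145,148): 3 bp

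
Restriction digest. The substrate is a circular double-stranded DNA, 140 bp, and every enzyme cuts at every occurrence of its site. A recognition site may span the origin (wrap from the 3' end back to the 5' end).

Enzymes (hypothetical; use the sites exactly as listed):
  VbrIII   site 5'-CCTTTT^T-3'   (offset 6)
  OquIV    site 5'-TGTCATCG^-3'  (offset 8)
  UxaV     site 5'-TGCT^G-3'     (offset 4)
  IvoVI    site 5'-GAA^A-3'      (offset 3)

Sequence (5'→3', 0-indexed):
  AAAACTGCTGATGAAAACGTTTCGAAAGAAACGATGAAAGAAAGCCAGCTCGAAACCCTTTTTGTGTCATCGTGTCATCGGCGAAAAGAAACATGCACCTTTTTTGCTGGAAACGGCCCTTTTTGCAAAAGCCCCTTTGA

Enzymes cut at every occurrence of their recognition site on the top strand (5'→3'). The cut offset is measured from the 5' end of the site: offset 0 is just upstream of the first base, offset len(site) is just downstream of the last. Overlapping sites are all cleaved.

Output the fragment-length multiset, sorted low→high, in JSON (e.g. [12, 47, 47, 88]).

[4,4,4,5,5,5,6,8,8,8,8,10,11,11,12,13,18]

Site scan:
  VbrIII (CCTTTTT, off=6): starts [56, 97, 117] → cuts [62, 103, 123]
  OquIV (TGTCATCG, off=8): starts [64, 72] → cuts [72, 80]
  UxaV (TGCTG, off=4): starts [5, 104] → cuts [9, 108]
  IvoVI (GAAA, off=3): starts [12, 23, 27, 35, 39, 51, 82, 87, 109, 138] → cuts [1, 15, 26, 30, 38, 42, 54, 85, 90, 112]

Pooled cuts: [1, 9, 15, 26, 30, 38, 42, 54, 62, 72, 80, 85, 90, 103, 108, 112, 123]

Fragments:
  1→9: 8 bp
  9→15: 6 bp
  15→26: 11 bp
  26→30: 4 bp
  30→38: 8 bp
  38→42: 4 bp
  42→54: 12 bp
  54→62: 8 bp
  62→72: 10 bp
  72→80: 8 bp
  80→85: 5 bp
  85→90: 5 bp
  90→103: 13 bp
  103→108: 5 bp
  108→112: 4 bp
  112→123: 11 bp
  123→1 (wrap): 140-123+1 = 18 bp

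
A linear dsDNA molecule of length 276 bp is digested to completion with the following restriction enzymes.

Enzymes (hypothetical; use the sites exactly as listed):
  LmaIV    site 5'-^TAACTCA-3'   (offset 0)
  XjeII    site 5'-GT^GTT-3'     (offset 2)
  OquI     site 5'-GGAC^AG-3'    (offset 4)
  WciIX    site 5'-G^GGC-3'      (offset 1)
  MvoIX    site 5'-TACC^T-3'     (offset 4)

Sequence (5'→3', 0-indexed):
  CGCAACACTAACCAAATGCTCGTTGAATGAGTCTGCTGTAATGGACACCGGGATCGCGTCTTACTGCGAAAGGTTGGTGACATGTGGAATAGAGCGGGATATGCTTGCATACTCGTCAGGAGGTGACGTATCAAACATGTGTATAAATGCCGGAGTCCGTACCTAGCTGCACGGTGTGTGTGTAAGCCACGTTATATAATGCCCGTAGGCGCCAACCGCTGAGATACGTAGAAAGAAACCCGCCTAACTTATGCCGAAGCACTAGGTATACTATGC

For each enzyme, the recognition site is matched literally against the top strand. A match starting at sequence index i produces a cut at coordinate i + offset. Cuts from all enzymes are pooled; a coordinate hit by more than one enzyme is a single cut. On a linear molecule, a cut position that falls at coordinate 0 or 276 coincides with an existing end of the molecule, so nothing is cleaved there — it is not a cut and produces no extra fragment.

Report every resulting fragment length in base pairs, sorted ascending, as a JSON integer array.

Scan for sites:
  LmaIV (TAACTCA, off=0): no sites
  XjeII (GTGTT, off=2): no sites
  OquI (GGACAG, off=4): no sites
  WciIX (GGGC, off=1): no sites
  MvoIX TACCT/4: at [159] ⇒ [163]

All cut coordinates (distinct, sorted): [163]

Fragment lengths:
  [0,163): 163 bp
  [163,276): 113 bp

[113,163]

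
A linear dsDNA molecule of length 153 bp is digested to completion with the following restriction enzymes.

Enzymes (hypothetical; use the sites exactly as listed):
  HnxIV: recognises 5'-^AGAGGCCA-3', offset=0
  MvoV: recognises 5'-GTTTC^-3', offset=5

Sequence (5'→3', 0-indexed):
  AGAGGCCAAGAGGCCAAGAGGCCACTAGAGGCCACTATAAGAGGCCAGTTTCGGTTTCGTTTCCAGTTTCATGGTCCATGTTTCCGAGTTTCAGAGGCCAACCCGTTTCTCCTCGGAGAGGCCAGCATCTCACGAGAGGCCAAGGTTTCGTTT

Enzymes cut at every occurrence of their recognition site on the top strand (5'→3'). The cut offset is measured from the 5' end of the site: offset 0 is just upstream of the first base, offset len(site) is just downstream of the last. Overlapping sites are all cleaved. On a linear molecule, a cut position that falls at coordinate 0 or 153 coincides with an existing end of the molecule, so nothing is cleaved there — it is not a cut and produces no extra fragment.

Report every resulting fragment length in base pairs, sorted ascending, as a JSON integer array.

Site scan:
  HnxIV AGAGGCCA/0: at [0, 8, 16, 26, 39, 92, 116, 134] ⇒ [8, 16, 26, 39, 92, 116, 134] (position 0 is a terminus of the linear molecule — no cut)
  MvoV GTTTC/5: at [47, 53, 58, 65, 79, 87, 104, 144] ⇒ [52, 58, 63, 70, 84, 92, 109, 149]

Pooled cuts: [8, 16, 26, 39, 52, 58, 63, 70, 84, 92, 109, 116, 134, 149]

Fragments:
  [0,8): 8 bp
  [8,16): 8 bp
  [16,26): 10 bp
  [26,39): 13 bp
  [39,52): 13 bp
  [52,58): 6 bp
  [58,63): 5 bp
  [63,70): 7 bp
  [70,84): 14 bp
  [84,92): 8 bp
  [92,109): 17 bp
  [109,116): 7 bp
  [116,134): 18 bp
  [134,149): 15 bp
  [149,153): 4 bp

[4,5,6,7,7,8,8,8,10,13,13,14,15,17,18]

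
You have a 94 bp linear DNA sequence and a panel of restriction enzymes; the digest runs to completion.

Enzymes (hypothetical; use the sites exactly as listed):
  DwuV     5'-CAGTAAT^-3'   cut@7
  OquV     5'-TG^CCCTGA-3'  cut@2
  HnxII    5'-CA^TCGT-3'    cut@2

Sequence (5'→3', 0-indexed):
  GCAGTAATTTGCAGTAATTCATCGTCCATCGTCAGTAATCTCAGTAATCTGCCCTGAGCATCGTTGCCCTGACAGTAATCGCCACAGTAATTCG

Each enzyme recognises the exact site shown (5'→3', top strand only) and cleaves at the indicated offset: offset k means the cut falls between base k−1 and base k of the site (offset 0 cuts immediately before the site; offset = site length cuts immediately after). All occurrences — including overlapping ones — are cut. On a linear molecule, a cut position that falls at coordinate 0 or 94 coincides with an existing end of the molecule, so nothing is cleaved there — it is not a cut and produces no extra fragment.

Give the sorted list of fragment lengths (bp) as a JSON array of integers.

Scan for sites:
  DwuV (CAGTAAT, off=7): starts [1, 11, 32, 41, 72, 84] → cuts [8, 18, 39, 48, 79, 91]
  OquV (TGCCCTGA, off=2): starts [49, 64] → cuts [51, 66]
  HnxII (CATCGT, off=2): starts [19, 26, 58] → cuts [21, 28, 60]

Pooled cuts: [8, 18, 21, 28, 39, 48, 51, 60, 66, 79, 91]

Fragments:
  [0,8): 8 bp
  [8,18): 10 bp
  [18,21): 3 bp
  [21,28): 7 bp
  [28,39): 11 bp
  [39,48): 9 bp
  [48,51): 3 bp
  [51,60): 9 bp
  [60,66): 6 bp
  [66,79): 13 bp
  [79,91): 12 bp
  [91,94): 3 bp

[3,3,3,6,7,8,9,9,10,11,12,13]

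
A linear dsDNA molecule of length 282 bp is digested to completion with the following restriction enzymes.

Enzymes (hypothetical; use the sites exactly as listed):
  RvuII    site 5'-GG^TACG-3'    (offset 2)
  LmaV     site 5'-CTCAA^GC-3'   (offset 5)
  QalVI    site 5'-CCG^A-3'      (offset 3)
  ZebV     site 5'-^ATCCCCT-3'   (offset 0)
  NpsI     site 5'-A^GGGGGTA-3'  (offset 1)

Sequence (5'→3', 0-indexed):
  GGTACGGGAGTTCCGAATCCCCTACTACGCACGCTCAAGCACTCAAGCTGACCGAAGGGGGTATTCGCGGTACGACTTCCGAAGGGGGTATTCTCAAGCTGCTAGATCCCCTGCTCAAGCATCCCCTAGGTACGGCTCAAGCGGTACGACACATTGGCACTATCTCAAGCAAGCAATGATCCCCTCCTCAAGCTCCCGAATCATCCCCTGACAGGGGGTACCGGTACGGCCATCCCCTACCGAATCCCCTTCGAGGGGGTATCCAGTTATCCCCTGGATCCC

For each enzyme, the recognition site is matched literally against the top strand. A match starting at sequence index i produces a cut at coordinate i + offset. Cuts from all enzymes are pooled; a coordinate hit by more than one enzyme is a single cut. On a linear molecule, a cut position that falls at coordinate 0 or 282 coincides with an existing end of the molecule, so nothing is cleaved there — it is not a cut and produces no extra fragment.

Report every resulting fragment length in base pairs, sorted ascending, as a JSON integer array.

[1,1,2,2,2,2,4,4,7,7,8,8,8,10,10,10,11,11,11,11,11,13,13,13,14,14,14,14,22,24]

Scan for sites:
  RvuII (GGTACG, off=2): starts [0, 68, 128, 142, 222] → cuts [2, 70, 130, 144, 224]
  LmaV (CTCAAGC, off=5): starts [33, 41, 92, 113, 135, 163, 186] → cuts [38, 46, 97, 118, 140, 168, 191]
  QalVI (CCGA, off=3): starts [12, 51, 78, 195, 239] → cuts [15, 54, 81, 198, 242]
  ZebV (ATCCCCT, off=0): starts [16, 105, 120, 178, 202, 231, 243, 268] → cuts [16, 105, 120, 178, 202, 231, 243, 268]
  NpsI (AGGGGGTA, off=1): starts [55, 82, 212, 253] → cuts [56, 83, 213, 254]

Pooled cuts: [2, 15, 16, 38, 46, 54, 56, 70, 81, 83, 97, 105, 118, 120, 130, 140, 144, 168, 178, 191, 198, 202, 213, 224, 231, 242, 243, 254, 268]

Fragments:
  [0,2): 2 bp
  [2,15): 13 bp
  [15,16): 1 bp
  [16,38): 22 bp
  [38,46): 8 bp
  [46,54): 8 bp
  [54,56): 2 bp
  [56,70): 14 bp
  [70,81): 11 bp
  [81,83): 2 bp
  [83,97): 14 bp
  [97,105): 8 bp
  [105,118): 13 bp
  [118,120): 2 bp
  [120,130): 10 bp
  [130,140): 10 bp
  [140,144): 4 bp
  [144,168): 24 bp
  [168,178): 10 bp
  [178,191): 13 bp
  [191,198): 7 bp
  [198,202): 4 bp
  [202,213): 11 bp
  [213,224): 11 bp
  [224,231): 7 bp
  [231,242): 11 bp
  [242,243): 1 bp
  [243,254): 11 bp
  [254,268): 14 bp
  [268,282): 14 bp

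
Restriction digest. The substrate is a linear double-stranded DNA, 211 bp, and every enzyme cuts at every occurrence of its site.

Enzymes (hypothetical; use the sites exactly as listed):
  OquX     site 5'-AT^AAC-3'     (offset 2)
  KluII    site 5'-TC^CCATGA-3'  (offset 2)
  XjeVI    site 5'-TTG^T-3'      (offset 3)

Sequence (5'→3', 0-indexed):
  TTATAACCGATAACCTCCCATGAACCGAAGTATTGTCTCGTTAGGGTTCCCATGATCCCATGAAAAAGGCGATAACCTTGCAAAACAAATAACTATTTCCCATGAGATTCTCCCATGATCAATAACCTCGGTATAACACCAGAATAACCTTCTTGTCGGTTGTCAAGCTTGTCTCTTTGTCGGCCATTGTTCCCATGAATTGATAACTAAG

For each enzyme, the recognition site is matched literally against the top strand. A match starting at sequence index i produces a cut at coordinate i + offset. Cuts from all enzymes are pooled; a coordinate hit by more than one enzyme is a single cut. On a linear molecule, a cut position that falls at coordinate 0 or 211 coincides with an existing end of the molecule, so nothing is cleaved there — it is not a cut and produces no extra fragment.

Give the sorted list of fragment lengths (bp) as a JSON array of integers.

[3,4,6,7,7,7,8,8,9,9,10,10,11,11,11,12,13,14,16,17,18]

Scan for sites:
  OquX (ATAAC, off=2): starts [2, 9, 71, 88, 121, 132, 143, 202] → cuts [4, 11, 73, 90, 123, 134, 145, 204]
  KluII (TCCCATGA, off=2): starts [15, 47, 55, 97, 110, 190] → cuts [17, 49, 57, 99, 112, 192]
  XjeVI (TTGT, off=3): starts [32, 152, 159, 168, 176, 186] → cuts [35, 155, 162, 171, 179, 189]

All cut coordinates (distinct, sorted): [4, 11, 17, 35, 49, 57, 73, 90, 99, 112, 123, 134, 145, 155, 162, 171, 179, 189, 192, 204]

Fragment lengths:
  [0,4): 4 bp
  [4,11): 7 bp
  [11,17): 6 bp
  [17,35): 18 bp
  [35,49): 14 bp
  [49,57): 8 bp
  [57,73): 16 bp
  [73,90): 17 bp
  [90,99): 9 bp
  [99,112): 13 bp
  [112,123): 11 bp
  [123,134): 11 bp
  [134,145): 11 bp
  [145,155): 10 bp
  [155,162): 7 bp
  [162,171): 9 bp
  [171,179): 8 bp
  [179,189): 10 bp
  [189,192): 3 bp
  [192,204): 12 bp
  [204,211): 7 bp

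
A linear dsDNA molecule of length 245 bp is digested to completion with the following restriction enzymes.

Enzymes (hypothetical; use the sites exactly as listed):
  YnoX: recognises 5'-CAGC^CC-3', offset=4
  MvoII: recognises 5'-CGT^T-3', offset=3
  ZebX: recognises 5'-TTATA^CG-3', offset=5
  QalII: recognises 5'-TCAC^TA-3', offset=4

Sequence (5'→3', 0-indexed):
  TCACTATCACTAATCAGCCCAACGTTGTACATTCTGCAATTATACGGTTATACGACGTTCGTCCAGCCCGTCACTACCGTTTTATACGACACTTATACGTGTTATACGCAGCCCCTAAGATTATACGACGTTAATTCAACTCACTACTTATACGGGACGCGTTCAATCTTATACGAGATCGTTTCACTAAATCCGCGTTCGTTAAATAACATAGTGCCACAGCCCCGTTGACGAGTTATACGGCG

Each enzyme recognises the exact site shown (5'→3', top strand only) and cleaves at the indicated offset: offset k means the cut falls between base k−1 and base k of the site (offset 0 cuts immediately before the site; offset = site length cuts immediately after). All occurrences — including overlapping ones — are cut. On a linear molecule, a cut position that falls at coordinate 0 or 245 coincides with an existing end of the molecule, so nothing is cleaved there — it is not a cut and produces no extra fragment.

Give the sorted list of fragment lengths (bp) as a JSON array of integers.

Scan for sites:
  YnoX (CAGCCC, off=4): starts [14, 63, 108, 219] → cuts [18, 67, 112, 223]
  MvoII (CGTT, off=3): starts [22, 55, 77, 128, 159, 179, 195, 199, 225] → cuts [25, 58, 80, 131, 162, 182, 198, 202, 228]
  ZebX (TTATACG, off=5): starts [39, 47, 81, 92, 101, 120, 147, 168, 235] → cuts [44, 52, 86, 97, 106, 125, 152, 173, 240]
  QalII (TCACTA, off=4): starts [0, 6, 70, 140, 183] → cuts [4, 10, 74, 144, 187]

Pooled cuts: [4, 10, 18, 25, 44, 52, 58, 67, 74, 80, 86, 97, 106, 112, 125, 131, 144, 152, 162, 173, 182, 187, 198, 202, 223, 228, 240]

Fragment lengths:
  [0,4): 4 bp
  [4,10): 6 bp
  [10,18): 8 bp
  [18,25): 7 bp
  [25,44): 19 bp
  [44,52): 8 bp
  [52,58): 6 bp
  [58,67): 9 bp
  [67,74): 7 bp
  [74,80): 6 bp
  [80,86): 6 bp
  [86,97): 11 bp
  [97,106): 9 bp
  [106,112): 6 bp
  [112,125): 13 bp
  [125,131): 6 bp
  [131,144): 13 bp
  [144,152): 8 bp
  [152,162): 10 bp
  [162,173): 11 bp
  [173,182): 9 bp
  [182,187): 5 bp
  [187,198): 11 bp
  [198,202): 4 bp
  [202,223): 21 bp
  [223,228): 5 bp
  [228,240): 12 bp
  [240,245): 5 bp

[4,4,5,5,5,6,6,6,6,6,6,7,7,8,8,8,9,9,9,10,11,11,11,12,13,13,19,21]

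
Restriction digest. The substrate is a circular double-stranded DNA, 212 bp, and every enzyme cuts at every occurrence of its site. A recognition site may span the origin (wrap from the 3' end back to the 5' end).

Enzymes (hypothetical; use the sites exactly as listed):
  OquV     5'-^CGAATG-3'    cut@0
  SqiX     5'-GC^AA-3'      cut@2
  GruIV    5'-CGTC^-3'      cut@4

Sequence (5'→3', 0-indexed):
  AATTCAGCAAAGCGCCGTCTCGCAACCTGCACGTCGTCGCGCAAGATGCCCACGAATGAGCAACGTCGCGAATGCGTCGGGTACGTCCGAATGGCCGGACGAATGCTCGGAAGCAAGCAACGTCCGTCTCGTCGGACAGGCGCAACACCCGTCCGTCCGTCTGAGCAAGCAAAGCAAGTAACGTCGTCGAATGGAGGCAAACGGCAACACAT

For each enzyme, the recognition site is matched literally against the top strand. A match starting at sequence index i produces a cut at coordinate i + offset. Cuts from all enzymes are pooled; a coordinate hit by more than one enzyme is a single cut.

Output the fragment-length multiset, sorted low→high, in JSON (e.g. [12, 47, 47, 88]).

[1,1,2,3,4,4,4,4,4,4,4,5,5,5,6,6,7,9,9,10,10,10,10,10,10,11,12,12,15,15]

Scan for sites:
  OquV CGAATG/0: at [52, 68, 87, 99, 187] ⇒ [52, 68, 87, 99, 187]
  SqiX GCAA/2: at [6, 21, 40, 59, 112, 116, 141, 164, 168, 173, 196, 203] ⇒ [8, 23, 42, 61, 114, 118, 143, 166, 170, 175, 198, 205]
  GruIV CGTC/4: at [15, 31, 34, 63, 74, 83, 120, 124, 129, 149, 153, 157, 181, 184] ⇒ [19, 35, 38, 67, 78, 87, 124, 128, 133, 153, 157, 161, 185, 188]

All cut coordinates (distinct, sorted): [8, 19, 23, 35, 38, 42, 52, 61, 67, 68, 78, 87, 99, 114, 118, 124, 128, 133, 143, 153, 157, 161, 166, 170, 175, 185, 187, 188, 198, 205]

Fragment lengths:
  8→19: 11 bp
  19→23: 4 bp
  23→35: 12 bp
  35→38: 3 bp
  38→42: 4 bp
  42→52: 10 bp
  52→61: 9 bp
  61→67: 6 bp
  67→68: 1 bp
  68→78: 10 bp
  78→87: 9 bp
  87→99: 12 bp
  99→114: 15 bp
  114→118: 4 bp
  118→124: 6 bp
  124→128: 4 bp
  128→133: 5 bp
  133→143: 10 bp
  143→153: 10 bp
  153→157: 4 bp
  157→161: 4 bp
  161→166: 5 bp
  166→170: 4 bp
  170→175: 5 bp
  175→185: 10 bp
  185→187: 2 bp
  187→188: 1 bp
  188→198: 10 bp
  198→205: 7 bp
  205→8 (wrap): 212-205+8 = 15 bp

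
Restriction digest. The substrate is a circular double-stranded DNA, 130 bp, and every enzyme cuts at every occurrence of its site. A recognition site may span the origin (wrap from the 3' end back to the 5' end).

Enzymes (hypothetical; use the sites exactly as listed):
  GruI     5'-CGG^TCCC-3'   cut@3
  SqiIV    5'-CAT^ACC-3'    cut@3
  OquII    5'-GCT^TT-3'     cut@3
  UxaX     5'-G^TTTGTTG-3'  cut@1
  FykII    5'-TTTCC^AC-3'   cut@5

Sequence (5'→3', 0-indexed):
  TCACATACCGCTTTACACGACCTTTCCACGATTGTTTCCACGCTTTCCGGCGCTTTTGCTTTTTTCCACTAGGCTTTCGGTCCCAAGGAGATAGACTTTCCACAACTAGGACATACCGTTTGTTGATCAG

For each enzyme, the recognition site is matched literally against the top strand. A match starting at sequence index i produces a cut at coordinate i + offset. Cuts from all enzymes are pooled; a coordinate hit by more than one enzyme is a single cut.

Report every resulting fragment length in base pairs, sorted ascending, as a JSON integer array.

Site scan:
  GruI CGGTCCC/3: at [77] ⇒ [80]
  SqiIV CATACC/3: at [3, 111] ⇒ [6, 114]
  OquII GCTTT/3: at [9, 41, 51, 57, 72] ⇒ [12, 44, 54, 60, 75]
  UxaX GTTTGTTG/1: at [117] ⇒ [118]
  FykII TTTCCAC/5: at [22, 34, 62, 96] ⇒ [27, 39, 67, 101]

Pooled cuts: [6, 12, 27, 39, 44, 54, 60, 67, 75, 80, 101, 114, 118]

Fragments:
  6→12: 6 bp
  12→27: 15 bp
  27→39: 12 bp
  39→44: 5 bp
  44→54: 10 bp
  54→60: 6 bp
  60→67: 7 bp
  67→75: 8 bp
  75→80: 5 bp
  80→101: 21 bp
  101→114: 13 bp
  114→118: 4 bp
  118→6 (wrap): 130-118+6 = 18 bp

[4,5,5,6,6,7,8,10,12,13,15,18,21]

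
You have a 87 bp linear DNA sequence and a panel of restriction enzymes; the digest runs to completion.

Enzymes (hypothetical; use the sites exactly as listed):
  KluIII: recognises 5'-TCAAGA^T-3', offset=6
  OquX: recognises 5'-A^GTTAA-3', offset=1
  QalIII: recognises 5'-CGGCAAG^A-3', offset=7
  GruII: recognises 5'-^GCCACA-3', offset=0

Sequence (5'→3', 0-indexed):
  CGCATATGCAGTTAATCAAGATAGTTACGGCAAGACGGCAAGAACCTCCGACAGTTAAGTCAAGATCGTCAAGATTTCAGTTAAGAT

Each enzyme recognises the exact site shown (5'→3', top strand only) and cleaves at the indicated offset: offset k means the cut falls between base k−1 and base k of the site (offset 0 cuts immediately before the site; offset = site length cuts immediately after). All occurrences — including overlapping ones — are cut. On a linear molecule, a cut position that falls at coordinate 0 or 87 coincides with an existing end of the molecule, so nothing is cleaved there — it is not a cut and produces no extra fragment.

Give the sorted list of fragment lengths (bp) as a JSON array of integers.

Site scan:
  KluIII (TCAAGAT, off=6): starts [15, 59, 68] → cuts [21, 65, 74]
  OquX (AGTTAA, off=1): starts [9, 52, 78] → cuts [10, 53, 79]
  QalIII (CGGCAAGA, off=7): starts [27, 35] → cuts [34, 42]
  GruII (GCCACA, off=0): no sites

All cut coordinates (distinct, sorted): [10, 21, 34, 42, 53, 65, 74, 79]

Fragments:
  [0,10): 10 bp
  [10,21): 11 bp
  [21,34): 13 bp
  [34,42): 8 bp
  [42,53): 11 bp
  [53,65): 12 bp
  [65,74): 9 bp
  [74,79): 5 bp
  [79,87): 8 bp

[5,8,8,9,10,11,11,12,13]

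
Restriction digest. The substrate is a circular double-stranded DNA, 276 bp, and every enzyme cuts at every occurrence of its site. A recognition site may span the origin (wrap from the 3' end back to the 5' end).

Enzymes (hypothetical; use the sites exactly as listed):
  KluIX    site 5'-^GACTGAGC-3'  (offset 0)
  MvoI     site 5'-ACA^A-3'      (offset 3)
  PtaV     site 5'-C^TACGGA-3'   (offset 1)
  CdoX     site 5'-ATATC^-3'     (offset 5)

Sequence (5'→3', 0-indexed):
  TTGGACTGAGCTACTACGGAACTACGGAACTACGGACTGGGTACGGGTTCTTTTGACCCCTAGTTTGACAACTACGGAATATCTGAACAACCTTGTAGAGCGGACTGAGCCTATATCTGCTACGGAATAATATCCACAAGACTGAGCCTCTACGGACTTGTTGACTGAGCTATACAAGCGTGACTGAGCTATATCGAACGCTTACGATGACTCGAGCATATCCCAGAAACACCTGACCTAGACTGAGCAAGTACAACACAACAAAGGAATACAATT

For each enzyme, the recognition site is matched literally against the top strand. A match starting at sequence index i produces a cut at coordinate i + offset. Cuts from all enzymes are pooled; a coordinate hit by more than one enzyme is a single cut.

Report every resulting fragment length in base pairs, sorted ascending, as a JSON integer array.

Per-enzyme occurrences:
  KluIX (GACTGAGC, off=0): starts [3, 102, 139, 162, 181, 240] → cuts [3, 102, 139, 162, 181, 240]
  MvoI (ACAA, off=3): starts [67, 86, 135, 173, 252, 257, 260, 270] → cuts [70, 89, 138, 176, 255, 260, 263, 273]
  PtaV (CTACGGA, off=1): starts [13, 21, 29, 71, 119, 149] → cuts [14, 22, 30, 72, 120, 150]
  CdoX (ATATC, off=5): starts [78, 112, 129, 190, 217] → cuts [83, 117, 134, 195, 222]

All cut coordinates (distinct, sorted): [3, 14, 22, 30, 70, 72, 83, 89, 102, 117, 120, 134, 138, 139, 150, 162, 176, 181, 195, 222, 240, 255, 260, 263, 273]

Fragment lengths:
  3→14: 11 bp
  14→22: 8 bp
  22→30: 8 bp
  30→70: 40 bp
  70→72: 2 bp
  72→83: 11 bp
  83→89: 6 bp
  89→102: 13 bp
  102→117: 15 bp
  117→120: 3 bp
  120→134: 14 bp
  134→138: 4 bp
  138→139: 1 bp
  139→150: 11 bp
  150→162: 12 bp
  162→176: 14 bp
  176→181: 5 bp
  181→195: 14 bp
  195→222: 27 bp
  222→240: 18 bp
  240→255: 15 bp
  255→260: 5 bp
  260→263: 3 bp
  263→273: 10 bp
  273→3 (wrap): 276-273+3 = 6 bp

[1,2,3,3,4,5,5,6,6,8,8,10,11,11,11,12,13,14,14,14,15,15,18,27,40]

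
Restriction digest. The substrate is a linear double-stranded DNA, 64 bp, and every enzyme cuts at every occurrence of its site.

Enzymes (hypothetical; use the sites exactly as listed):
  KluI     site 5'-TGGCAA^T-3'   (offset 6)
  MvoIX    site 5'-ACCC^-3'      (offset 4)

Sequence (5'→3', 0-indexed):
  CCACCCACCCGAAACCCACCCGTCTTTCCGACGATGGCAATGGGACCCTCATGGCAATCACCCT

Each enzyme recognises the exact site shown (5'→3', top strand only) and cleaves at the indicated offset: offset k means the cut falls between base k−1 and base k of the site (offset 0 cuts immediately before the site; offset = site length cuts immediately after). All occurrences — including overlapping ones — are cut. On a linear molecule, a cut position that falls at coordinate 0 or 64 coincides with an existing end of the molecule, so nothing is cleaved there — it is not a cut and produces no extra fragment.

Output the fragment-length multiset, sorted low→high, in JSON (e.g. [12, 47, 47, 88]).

Per-enzyme occurrences:
  KluI TGGCAAT/6: at [34, 51] ⇒ [40, 57]
  MvoIX ACCC/4: at [2, 6, 13, 17, 44, 59] ⇒ [6, 10, 17, 21, 48, 63]

Pooled cuts: [6, 10, 17, 21, 40, 48, 57, 63]

Fragment lengths:
  [0,6): 6 bp
  [6,10): 4 bp
  [10,17): 7 bp
  [17,21): 4 bp
  [21,40): 19 bp
  [40,48): 8 bp
  [48,57): 9 bp
  [57,63): 6 bp
  [63,64): 1 bp

[1,4,4,6,6,7,8,9,19]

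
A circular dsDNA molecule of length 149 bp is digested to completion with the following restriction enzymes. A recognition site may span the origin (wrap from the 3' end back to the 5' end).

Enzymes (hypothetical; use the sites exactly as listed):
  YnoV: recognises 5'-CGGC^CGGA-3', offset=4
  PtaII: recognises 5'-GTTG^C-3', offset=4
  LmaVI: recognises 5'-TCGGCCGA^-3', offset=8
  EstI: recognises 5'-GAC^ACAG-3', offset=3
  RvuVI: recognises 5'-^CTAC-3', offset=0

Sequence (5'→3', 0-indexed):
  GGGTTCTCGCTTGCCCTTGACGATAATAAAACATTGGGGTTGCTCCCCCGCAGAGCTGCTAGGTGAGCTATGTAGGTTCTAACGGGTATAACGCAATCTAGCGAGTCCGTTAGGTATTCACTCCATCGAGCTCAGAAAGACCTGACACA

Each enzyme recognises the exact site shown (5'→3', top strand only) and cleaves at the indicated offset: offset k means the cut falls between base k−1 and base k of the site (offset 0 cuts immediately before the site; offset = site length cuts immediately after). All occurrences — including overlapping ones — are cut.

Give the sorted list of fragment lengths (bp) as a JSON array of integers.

[45,104]

Scan for sites:
  YnoV (CGGCCGGA, off=4): no sites
  PtaII (GTTGC, off=4): starts [38] → cuts [42]
  LmaVI (TCGGCCGA, off=8): no sites
  EstI (GACACAG, off=3): starts [143] → cuts [146]
  RvuVI (CTAC, off=0): no sites

All cut coordinates (distinct, sorted): [42, 146]

Fragment lengths:
  42→146: 104 bp
  146→42 (wrap): 149-146+42 = 45 bp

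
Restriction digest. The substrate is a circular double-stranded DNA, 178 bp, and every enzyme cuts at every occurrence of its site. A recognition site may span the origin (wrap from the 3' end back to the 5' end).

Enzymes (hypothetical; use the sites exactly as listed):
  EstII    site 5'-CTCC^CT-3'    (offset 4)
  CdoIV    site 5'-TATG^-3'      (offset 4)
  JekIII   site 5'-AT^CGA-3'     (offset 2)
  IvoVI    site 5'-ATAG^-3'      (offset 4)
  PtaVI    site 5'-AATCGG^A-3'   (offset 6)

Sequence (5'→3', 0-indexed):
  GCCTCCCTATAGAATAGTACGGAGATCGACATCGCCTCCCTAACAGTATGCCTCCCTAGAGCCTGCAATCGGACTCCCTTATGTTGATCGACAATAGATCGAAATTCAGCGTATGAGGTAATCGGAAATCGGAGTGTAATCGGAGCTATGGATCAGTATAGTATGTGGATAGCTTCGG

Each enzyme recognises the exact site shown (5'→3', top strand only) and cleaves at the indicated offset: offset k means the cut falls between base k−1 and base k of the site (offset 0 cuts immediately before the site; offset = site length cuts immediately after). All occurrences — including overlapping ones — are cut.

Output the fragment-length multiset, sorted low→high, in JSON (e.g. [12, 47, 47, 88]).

[2,4,5,5,5,5,6,6,7,7,7,9,9,10,11,11,11,12,13,16,17]

Per-enzyme occurrences:
  EstII CTCCCT/4: at [2, 35, 51, 73] ⇒ [6, 39, 55, 77]
  CdoIV TATG/4: at [46, 79, 111, 146, 161] ⇒ [50, 83, 115, 150, 165]
  JekIII ATCGA/2: at [24, 86, 97] ⇒ [26, 88, 99]
  IvoVI ATAG/4: at [8, 13, 93, 157, 168] ⇒ [12, 17, 97, 161, 172]
  PtaVI AATCGGA/6: at [66, 119, 126, 137] ⇒ [72, 125, 132, 143]

Pooled cuts: [6, 12, 17, 26, 39, 50, 55, 72, 77, 83, 88, 97, 99, 115, 125, 132, 143, 150, 161, 165, 172]

Fragment lengths:
  6→12: 6 bp
  12→17: 5 bp
  17→26: 9 bp
  26→39: 13 bp
  39→50: 11 bp
  50→55: 5 bp
  55→72: 17 bp
  72→77: 5 bp
  77→83: 6 bp
  83→88: 5 bp
  88→97: 9 bp
  97→99: 2 bp
  99→115: 16 bp
  115→125: 10 bp
  125→132: 7 bp
  132→143: 11 bp
  143→150: 7 bp
  150→161: 11 bp
  161→165: 4 bp
  165→172: 7 bp
  172→6 (wrap): 178-172+6 = 12 bp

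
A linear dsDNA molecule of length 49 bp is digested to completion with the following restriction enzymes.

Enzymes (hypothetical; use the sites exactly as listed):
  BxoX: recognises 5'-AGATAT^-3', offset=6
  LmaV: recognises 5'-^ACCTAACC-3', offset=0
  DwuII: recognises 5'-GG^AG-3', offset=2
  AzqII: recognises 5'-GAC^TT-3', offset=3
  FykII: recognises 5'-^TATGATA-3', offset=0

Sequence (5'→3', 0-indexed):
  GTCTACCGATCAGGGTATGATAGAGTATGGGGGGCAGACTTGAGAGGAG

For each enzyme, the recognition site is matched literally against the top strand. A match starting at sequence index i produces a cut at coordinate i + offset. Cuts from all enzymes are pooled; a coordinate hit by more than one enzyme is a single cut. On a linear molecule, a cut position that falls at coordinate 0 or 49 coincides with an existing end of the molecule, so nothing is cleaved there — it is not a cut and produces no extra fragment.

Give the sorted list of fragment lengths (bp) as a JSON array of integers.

Scan for sites:
  BxoX (AGATAT, off=6): no sites
  LmaV (ACCTAACC, off=0): no sites
  DwuII GGAG/2: at [45] ⇒ [47]
  AzqII GACTT/3: at [36] ⇒ [39]
  FykII TATGATA/0: at [15] ⇒ [15]

Pooled cuts: [15, 39, 47]

Fragments:
  [0,15): 15 bp
  [15,39): 24 bp
  [39,47): 8 bp
  [47,49): 2 bp

[2,8,15,24]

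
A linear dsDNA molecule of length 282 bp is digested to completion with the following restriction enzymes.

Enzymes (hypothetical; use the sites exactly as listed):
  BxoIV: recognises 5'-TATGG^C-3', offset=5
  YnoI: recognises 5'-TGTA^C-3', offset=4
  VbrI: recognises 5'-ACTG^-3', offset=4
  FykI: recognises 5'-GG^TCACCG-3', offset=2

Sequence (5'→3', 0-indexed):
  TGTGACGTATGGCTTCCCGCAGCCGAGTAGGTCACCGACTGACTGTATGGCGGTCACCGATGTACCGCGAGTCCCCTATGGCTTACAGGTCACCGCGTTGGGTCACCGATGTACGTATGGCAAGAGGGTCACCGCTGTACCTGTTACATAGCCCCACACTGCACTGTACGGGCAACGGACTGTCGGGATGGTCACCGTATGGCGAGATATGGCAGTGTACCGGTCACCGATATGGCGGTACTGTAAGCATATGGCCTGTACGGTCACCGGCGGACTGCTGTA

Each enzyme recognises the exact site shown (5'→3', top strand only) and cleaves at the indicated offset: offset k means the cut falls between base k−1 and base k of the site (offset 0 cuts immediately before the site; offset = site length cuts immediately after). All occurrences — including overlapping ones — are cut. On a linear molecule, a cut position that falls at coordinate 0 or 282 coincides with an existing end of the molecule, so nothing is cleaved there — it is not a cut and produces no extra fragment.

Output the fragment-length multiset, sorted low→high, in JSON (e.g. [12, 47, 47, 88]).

Per-enzyme occurrences:
  BxoIV TATGGC/5: at [7, 45, 76, 115, 197, 207, 230, 249] ⇒ [12, 50, 81, 120, 202, 212, 235, 254]
  YnoI TGTAC/4: at [60, 109, 135, 164, 215, 256] ⇒ [64, 113, 139, 168, 219, 260]
  VbrI ACTG/4: at [37, 41, 157, 162, 178, 239, 273] ⇒ [41, 45, 161, 166, 182, 243, 277]
  FykI GGTCACCG/2: at [29, 51, 87, 100, 126, 189, 221, 261] ⇒ [31, 53, 89, 102, 128, 191, 223, 263]

Pooled cuts: [12, 31, 41, 45, 50, 53, 64, 81, 89, 102, 113, 120, 128, 139, 161, 166, 168, 182, 191, 202, 212, 219, 223, 235, 243, 254, 260, 263, 277]

Fragment lengths:
  [0,12): 12 bp
  [12,31): 19 bp
  [31,41): 10 bp
  [41,45): 4 bp
  [45,50): 5 bp
  [50,53): 3 bp
  [53,64): 11 bp
  [64,81): 17 bp
  [81,89): 8 bp
  [89,102): 13 bp
  [102,113): 11 bp
  [113,120): 7 bp
  [120,128): 8 bp
  [128,139): 11 bp
  [139,161): 22 bp
  [161,166): 5 bp
  [166,168): 2 bp
  [168,182): 14 bp
  [182,191): 9 bp
  [191,202): 11 bp
  [202,212): 10 bp
  [212,219): 7 bp
  [219,223): 4 bp
  [223,235): 12 bp
  [235,243): 8 bp
  [243,254): 11 bp
  [254,260): 6 bp
  [260,263): 3 bp
  [263,277): 14 bp
  [277,282): 5 bp

[2,3,3,4,4,5,5,5,6,7,7,8,8,8,9,10,10,11,11,11,11,11,12,12,13,14,14,17,19,22]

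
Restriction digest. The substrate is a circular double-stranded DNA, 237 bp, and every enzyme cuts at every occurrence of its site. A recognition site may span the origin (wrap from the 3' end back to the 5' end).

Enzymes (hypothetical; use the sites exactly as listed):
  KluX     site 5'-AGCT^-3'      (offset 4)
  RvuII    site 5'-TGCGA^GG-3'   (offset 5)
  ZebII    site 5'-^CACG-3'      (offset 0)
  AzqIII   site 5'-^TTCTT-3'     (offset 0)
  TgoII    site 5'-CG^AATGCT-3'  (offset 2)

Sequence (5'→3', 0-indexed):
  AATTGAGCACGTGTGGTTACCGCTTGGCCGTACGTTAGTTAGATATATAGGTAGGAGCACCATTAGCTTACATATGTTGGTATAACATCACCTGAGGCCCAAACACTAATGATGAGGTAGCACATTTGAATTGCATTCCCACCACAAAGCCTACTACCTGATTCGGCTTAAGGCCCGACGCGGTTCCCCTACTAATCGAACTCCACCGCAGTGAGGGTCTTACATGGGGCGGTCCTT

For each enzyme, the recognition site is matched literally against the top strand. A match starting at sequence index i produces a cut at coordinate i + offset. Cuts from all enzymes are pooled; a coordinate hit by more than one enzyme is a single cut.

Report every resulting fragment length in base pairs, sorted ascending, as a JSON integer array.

Per-enzyme occurrences:
  KluX (AGCT, off=4): starts [64] → cuts [68]
  RvuII (TGCGAGG, off=5): no sites
  ZebII (CACG, off=0): starts [7] → cuts [7]
  AzqIII (TTCTT, off=0): no sites
  TgoII (CGAATGCT, off=2): no sites

Pooled cuts: [7, 68]

Fragments:
  7→68: 61 bp
  68→7 (wrap): 237-68+7 = 176 bp

[61,176]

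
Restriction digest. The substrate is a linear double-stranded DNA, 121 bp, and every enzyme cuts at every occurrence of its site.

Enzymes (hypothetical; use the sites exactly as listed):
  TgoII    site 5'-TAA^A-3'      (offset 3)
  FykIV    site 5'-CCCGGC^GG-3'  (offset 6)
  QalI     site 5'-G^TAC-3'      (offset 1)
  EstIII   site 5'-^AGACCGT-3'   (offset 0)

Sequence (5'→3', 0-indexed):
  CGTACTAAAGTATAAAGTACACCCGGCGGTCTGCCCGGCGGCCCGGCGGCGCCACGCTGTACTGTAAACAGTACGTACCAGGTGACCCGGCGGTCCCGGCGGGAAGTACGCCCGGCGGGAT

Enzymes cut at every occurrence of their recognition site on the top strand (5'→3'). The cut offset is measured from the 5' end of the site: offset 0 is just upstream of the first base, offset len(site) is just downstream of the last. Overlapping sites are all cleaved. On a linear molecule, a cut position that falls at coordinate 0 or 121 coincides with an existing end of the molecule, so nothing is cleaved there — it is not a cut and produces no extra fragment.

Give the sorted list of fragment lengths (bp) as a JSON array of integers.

Site scan:
  TgoII (TAAA, off=3): starts [5, 12, 64] → cuts [8, 15, 67]
  FykIV (CCCGGCGG, off=6): starts [21, 33, 41, 85, 94, 110] → cuts [27, 39, 47, 91, 100, 116]
  QalI (GTAC, off=1): starts [1, 16, 58, 70, 74, 105] → cuts [2, 17, 59, 71, 75, 106]
  EstIII (AGACCGT, off=0): no sites

All cut coordinates (distinct, sorted): [2, 8, 15, 17, 27, 39, 47, 59, 67, 71, 75, 91, 100, 106, 116]

Fragments:
  [0,2): 2 bp
  [2,8): 6 bp
  [8,15): 7 bp
  [15,17): 2 bp
  [17,27): 10 bp
  [27,39): 12 bp
  [39,47): 8 bp
  [47,59): 12 bp
  [59,67): 8 bp
  [67,71): 4 bp
  [71,75): 4 bp
  [75,91): 16 bp
  [91,100): 9 bp
  [100,106): 6 bp
  [106,116): 10 bp
  [116,121): 5 bp

[2,2,4,4,5,6,6,7,8,8,9,10,10,12,12,16]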